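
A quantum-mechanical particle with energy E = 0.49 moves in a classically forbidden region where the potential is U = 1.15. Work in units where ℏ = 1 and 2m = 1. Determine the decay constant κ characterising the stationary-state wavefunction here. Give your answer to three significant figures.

κ = 0.812

Since E < U the TISE in this region is ψ'' = κ²ψ with κ = √(2m(U − E))/ℏ.
κ = √(2 × 0.5 × 0.66) = 0.8124.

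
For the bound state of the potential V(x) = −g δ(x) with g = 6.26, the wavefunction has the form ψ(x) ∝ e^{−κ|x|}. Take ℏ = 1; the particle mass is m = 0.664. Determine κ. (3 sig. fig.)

Integrating the TISE across x = 0 gives the cusp condition ψ'(0⁺) − ψ'(0⁻) = −(2mg/ℏ²)ψ(0).
With ψ ∝ e^{−κ|x|} this yields −2κ = −2mg/ℏ², so κ = mg/ℏ² = 4.157.

κ = 4.16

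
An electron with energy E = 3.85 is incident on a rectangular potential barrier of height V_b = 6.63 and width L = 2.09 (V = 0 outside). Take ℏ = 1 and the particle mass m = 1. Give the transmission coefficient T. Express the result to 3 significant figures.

E < V_b: inside the barrier ψ ∝ e^{±κx} with κ = √(2m(V_b − E))/ℏ = 2.358.
κL = 4.928, sinh(κL) = 69.06.
The exact tunnelling result is T⁻¹ = 1 + V_b² sinh²(κL) / [4E(V_b − E)] = 4898, so T = 0.000204.

T = 0.000204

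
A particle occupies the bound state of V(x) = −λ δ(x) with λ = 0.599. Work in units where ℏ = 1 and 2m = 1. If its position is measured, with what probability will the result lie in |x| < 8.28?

P = 0.993

The normalised bound state is ψ = √κ e^{−κ|x|} with κ = mλ/ℏ² = 0.2995.
P(|x| < d) = ∫_{−d}^{d} κ e^{−2κ|x|} dx = 1 − e^{−2κd} = 1 − e^{−4.960} = 0.9930.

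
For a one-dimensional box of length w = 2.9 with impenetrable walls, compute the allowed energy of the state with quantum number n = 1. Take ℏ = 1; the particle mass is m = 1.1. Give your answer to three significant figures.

E = 0.533

Requiring ψ(0) = ψ(w) = 0 quantises k = nπ/w, hence E_n = ℏ²k²/2m = n²π²ℏ²/(2mw²).
E_1 = 1² × π² / (2 × 1.1 × 2.9²) = 0.5334.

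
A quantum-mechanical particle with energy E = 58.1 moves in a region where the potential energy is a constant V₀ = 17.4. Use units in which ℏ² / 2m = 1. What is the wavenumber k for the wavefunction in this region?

k = 6.38

With E > V₀ the solution is oscillatory, ψ ∝ e^{±ikx} with k = √(2m(E − V₀))/ℏ.
k = √(2 × 0.5 × 40.7) = 6.380.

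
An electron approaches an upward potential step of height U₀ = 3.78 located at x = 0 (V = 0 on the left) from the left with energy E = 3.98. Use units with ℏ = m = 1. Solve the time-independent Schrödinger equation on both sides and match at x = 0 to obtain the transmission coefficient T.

T = 0.598

The wavenumbers are k₁ = √(2mE)/ℏ = 2.821 on the left and k₂ = √(2m(E − U₀))/ℏ = 0.6325 on the right.
Matching ψ and ψ′ at x = 0 gives r = (k₁ − k₂)/(k₁ + k₂), so R = r² = 0.4017 and T = 1 − R = 0.5983.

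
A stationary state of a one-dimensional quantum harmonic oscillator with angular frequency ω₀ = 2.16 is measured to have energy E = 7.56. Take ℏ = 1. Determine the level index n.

n = 3

Invert E_n = (n + ½)ℏω₀: n = E/ℏω₀ − ½ = 3.000, so n = 3.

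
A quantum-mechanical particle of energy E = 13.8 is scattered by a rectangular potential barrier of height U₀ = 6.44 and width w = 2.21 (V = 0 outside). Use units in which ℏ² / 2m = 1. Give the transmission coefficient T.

E > U₀: inside the barrier k₂ = √(2m(E − U₀))/ℏ = 2.713, k₂w = 5.996.
T = [1 + U₀² sin²(k₂w) / (4E(E − U₀))]⁻¹ = 1/1.008 = 0.992.

T = 0.992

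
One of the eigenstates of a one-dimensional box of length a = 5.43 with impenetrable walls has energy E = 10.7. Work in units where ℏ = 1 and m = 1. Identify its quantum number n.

From E_n = n²π²ℏ²/(2ma²) invert to n = √(2ma²E)/(πℏ).
n = (5.43/π) × √(2 × 1 × 10.7) = 7.996 → n = 8.

n = 8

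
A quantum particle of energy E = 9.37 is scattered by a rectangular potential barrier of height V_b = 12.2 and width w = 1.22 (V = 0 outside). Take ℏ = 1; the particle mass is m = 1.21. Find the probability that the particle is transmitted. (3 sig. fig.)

T = 0.00480

Since E < V_b the interior solution is evanescent with decay constant κ = √(2m(V_b − E))/ℏ = 2.617.
κw = 3.193, sinh(κw) = 12.16.
The exact tunnelling result is T⁻¹ = 1 + V_b² sinh²(κw) / [4E(V_b − E)] = 208.4, so T = 0.00480.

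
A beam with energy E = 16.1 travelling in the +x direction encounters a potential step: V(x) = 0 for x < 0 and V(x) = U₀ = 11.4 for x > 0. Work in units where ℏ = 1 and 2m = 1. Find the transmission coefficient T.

T = 0.911

On each side the TISE gives plane waves with k = √(2m(E − V))/ℏ: k₁ = √(2·½·16.1) = 4.012, k₂ = √(2·½·4.7) = 2.168.
Continuity of ψ and ψ′ at the step yields the reflection amplitude r = (k₁ − k₂)/(k₁ + k₂) = 0.2984; thus R = |r|² = 0.08907, T = 0.9109.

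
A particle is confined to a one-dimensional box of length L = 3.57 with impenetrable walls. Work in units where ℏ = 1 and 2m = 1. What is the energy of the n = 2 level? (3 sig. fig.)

The infinite-well eigenfunctions ψ_n = √(2/L) sin(nπx/L) vanish at both walls, giving E_n = n²π²ℏ²/(2mL²).
E_2 = 2² × π² / (2 × 0.5 × 3.57²) = 3.098.

E = 3.10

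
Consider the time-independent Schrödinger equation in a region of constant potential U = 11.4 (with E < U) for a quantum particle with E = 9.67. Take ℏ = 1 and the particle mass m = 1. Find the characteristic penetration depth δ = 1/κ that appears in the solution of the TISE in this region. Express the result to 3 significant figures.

Since E < U the TISE in this region is ψ'' = κ²ψ with κ = √(2m(U − E))/ℏ.
κ = √(2 × 1 × 1.73) = 1.860. The penetration depth is δ = 1/κ = 0.538.

δ = 0.538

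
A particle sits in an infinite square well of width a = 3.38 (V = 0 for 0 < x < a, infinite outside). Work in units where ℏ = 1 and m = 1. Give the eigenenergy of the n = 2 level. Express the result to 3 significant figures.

Requiring ψ(0) = ψ(a) = 0 quantises k = nπ/a, hence E_n = ℏ²k²/2m = n²π²ℏ²/(2ma²).
E_2 = 2² × π² / (2 × 1 × 3.38²) = 1.728.

E = 1.73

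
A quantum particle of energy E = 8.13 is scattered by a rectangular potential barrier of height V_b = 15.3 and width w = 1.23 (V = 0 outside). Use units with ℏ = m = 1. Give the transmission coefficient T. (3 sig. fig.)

T = 0.000359

E < V_b: inside the barrier ψ ∝ e^{±κx} with κ = √(2m(V_b − E))/ℏ = 3.787.
κw = 4.658, sinh(κw) = 52.70.
Matching ψ, ψ′ at both faces gives T = [1 + V_b² sinh²(κw) / (4E(V_b − E))]⁻¹ = 1/2789 = 0.000359.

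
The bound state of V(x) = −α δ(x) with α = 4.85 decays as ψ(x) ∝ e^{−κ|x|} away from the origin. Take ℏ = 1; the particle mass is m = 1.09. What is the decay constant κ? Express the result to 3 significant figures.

κ = 5.29

Integrating the TISE across x = 0 gives the cusp condition ψ'(0⁺) − ψ'(0⁻) = −(2mα/ℏ²)ψ(0).
With ψ ∝ e^{−κ|x|} this yields −2κ = −2mα/ℏ², so κ = mα/ℏ² = 5.287.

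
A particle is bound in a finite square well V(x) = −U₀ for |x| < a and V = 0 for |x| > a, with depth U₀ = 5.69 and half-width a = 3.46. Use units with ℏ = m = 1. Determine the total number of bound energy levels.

N = 8

Define the well-strength parameter z₀ = (a/ℏ)√(2mU₀) = 3.46 × √(2·1·5.69) = 11.67.
A new bound state (alternating even/odd) appears each time z₀ passes a multiple of π/2, so N = ⌊2z₀/π⌋ + 1 = ⌊7.431⌋ + 1 = 8.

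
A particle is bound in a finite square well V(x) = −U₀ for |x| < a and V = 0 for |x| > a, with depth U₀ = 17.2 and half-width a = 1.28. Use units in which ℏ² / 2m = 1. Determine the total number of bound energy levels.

Define the well-strength parameter z₀ = (a/ℏ)√(2mU₀) = 1.28 × √(2·0.5·17.2) = 5.309.
A new bound state (alternating even/odd) appears each time z₀ passes a multiple of π/2, so N = ⌊2z₀/π⌋ + 1 = ⌊3.380⌋ + 1 = 4.

N = 4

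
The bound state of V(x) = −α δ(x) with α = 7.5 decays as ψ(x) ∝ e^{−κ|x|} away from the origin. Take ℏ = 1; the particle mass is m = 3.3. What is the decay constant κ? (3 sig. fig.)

κ = 24.8

Integrate −(ℏ²/2m)ψ'' − αδ(x)ψ = Eψ from −ε to +ε: the ψ'' term gives ψ'(0⁺) − ψ'(0⁻) and the δ term gives −(2mα/ℏ²)ψ(0).
With ψ ∝ e^{−κ|x|} this yields −2κ = −2mα/ℏ², so κ = mα/ℏ² = 24.75.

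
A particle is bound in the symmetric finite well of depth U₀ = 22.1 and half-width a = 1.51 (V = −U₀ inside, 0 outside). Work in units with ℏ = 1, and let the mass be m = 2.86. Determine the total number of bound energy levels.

N = 11

Define the well-strength parameter z₀ = (a/ℏ)√(2mU₀) = 1.51 × √(2·2.86·22.1) = 16.98.
A new bound state (alternating even/odd) appears each time z₀ passes a multiple of π/2, so N = ⌊2z₀/π⌋ + 1 = ⌊10.81⌋ + 1 = 11.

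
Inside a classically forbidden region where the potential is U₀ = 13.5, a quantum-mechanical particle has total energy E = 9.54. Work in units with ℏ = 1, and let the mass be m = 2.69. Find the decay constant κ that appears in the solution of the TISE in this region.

κ = 4.62

Since E < U₀ the TISE in this region is ψ'' = κ²ψ with κ = √(2m(U₀ − E))/ℏ.
κ = √(2 × 2.69 × 3.96) = 4.616.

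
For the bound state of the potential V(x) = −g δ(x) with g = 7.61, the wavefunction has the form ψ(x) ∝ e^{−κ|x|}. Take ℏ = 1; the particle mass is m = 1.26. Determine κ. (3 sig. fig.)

κ = 9.59

Integrate −(ℏ²/2m)ψ'' − gδ(x)ψ = Eψ from −ε to +ε: the ψ'' term gives ψ'(0⁺) − ψ'(0⁻) and the δ term gives −(2mg/ℏ²)ψ(0).
With ψ ∝ e^{−κ|x|} this yields −2κ = −2mg/ℏ², so κ = mg/ℏ² = 9.589.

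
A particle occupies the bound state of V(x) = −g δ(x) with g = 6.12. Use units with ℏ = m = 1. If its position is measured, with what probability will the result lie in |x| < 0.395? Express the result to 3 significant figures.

The normalised bound state is ψ = √κ e^{−κ|x|} with κ = mg/ℏ² = 6.120.
P(|x| < d) = ∫_{−d}^{d} κ e^{−2κ|x|} dx = 1 − e^{−2κd} = 1 − e^{−4.835} = 0.9921.

P = 0.992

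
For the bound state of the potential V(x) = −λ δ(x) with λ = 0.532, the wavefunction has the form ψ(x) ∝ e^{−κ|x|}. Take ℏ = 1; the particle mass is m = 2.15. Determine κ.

Integrate −(ℏ²/2m)ψ'' − λδ(x)ψ = Eψ from −ε to +ε: the ψ'' term gives ψ'(0⁺) − ψ'(0⁻) and the δ term gives −(2mλ/ℏ²)ψ(0).
With ψ ∝ e^{−κ|x|} this yields −2κ = −2mλ/ℏ², so κ = mλ/ℏ² = 1.144.

κ = 1.14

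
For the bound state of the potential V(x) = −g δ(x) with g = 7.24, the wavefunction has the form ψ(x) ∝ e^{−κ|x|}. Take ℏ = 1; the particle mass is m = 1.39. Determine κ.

κ = 10.1

Integrate −(ℏ²/2m)ψ'' − gδ(x)ψ = Eψ from −ε to +ε: the ψ'' term gives ψ'(0⁺) − ψ'(0⁻) and the δ term gives −(2mg/ℏ²)ψ(0).
With ψ ∝ e^{−κ|x|} this yields −2κ = −2mg/ℏ², so κ = mg/ℏ² = 10.06.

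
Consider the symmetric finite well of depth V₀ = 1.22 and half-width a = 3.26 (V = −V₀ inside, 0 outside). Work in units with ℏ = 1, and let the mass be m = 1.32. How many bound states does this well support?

Define the well-strength parameter z₀ = (a/ℏ)√(2mV₀) = 3.26 × √(2·1.32·1.22) = 5.851.
A new bound state (alternating even/odd) appears each time z₀ passes a multiple of π/2, so N = ⌊2z₀/π⌋ + 1 = ⌊3.725⌋ + 1 = 4.

N = 4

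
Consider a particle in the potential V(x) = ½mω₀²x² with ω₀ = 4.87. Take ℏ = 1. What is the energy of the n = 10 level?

E = 51.1

Using E_n = (n + ½)ℏω₀: E_10 = 10.5 × 4.87 = 51.14.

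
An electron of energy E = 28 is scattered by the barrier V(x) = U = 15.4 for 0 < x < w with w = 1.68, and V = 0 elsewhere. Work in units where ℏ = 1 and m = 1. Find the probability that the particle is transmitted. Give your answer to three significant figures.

T = 0.895

E > U: inside the barrier k₂ = √(2m(E − U))/ℏ = 5.020, k₂w = 8.434.
Matching at both interfaces gives T⁻¹ = 1 + U² sin²(k₂w) / [4E(E − U)] = 1.118, hence T = 0.895.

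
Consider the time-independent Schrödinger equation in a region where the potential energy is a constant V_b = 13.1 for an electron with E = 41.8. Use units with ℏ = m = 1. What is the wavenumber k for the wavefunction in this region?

With E > V_b the solution is oscillatory, ψ ∝ e^{±ikx} with k = √(2m(E − V_b))/ℏ.
k = √(2 × 1 × 28.7) = 7.576.

k = 7.58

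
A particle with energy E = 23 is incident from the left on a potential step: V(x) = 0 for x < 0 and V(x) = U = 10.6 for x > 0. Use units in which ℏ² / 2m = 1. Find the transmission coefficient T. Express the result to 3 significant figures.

T = 0.977

The wavenumbers are k₁ = √(2mE)/ℏ = 4.796 on the left and k₂ = √(2m(E − U))/ℏ = 3.521 on the right.
Continuity of ψ and ψ′ at the step yields the reflection amplitude r = (k₁ − k₂)/(k₁ + k₂) = 0.1532; thus R = |r|² = 0.02348, T = 0.9765.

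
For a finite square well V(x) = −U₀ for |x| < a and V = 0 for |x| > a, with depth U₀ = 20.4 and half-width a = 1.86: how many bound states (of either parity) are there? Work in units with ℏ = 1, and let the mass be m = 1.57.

The dimensionless depth is z₀ = a√(2mU₀)/ℏ = 1.86 × √(64.06) = 14.89.
A new bound state (alternating even/odd) appears each time z₀ passes a multiple of π/2, so N = ⌊2z₀/π⌋ + 1 = ⌊9.477⌋ + 1 = 10.

N = 10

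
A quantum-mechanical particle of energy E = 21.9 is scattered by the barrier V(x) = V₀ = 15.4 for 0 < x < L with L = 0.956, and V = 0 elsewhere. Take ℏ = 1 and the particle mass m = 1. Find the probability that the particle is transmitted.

T = 0.964

E > V₀: inside the barrier k₂ = √(2m(E − V₀))/ℏ = 3.606, k₂L = 3.447.
Matching at both interfaces gives T⁻¹ = 1 + V₀² sin²(k₂L) / [4E(E − V₀)] = 1.038, hence T = 0.964.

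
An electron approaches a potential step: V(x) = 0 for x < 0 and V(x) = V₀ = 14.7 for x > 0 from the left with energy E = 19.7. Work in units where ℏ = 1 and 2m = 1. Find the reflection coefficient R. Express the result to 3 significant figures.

R = 0.109

The wavenumbers are k₁ = √(2mE)/ℏ = 4.438 on the left and k₂ = √(2m(E − V₀))/ℏ = 2.236 on the right.
Continuity of ψ and ψ′ at the step yields the reflection amplitude r = (k₁ − k₂)/(k₁ + k₂) = 0.3300; thus R = |r|² = 0.1089, T = 0.8911.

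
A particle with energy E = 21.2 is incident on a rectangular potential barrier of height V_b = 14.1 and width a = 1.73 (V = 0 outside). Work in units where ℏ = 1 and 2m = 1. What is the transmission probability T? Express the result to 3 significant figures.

T = 0.754

E > V_b: inside the barrier k₂ = √(2m(E − V_b))/ℏ = 2.665, k₂a = 4.610.
Matching at both interfaces gives T⁻¹ = 1 + V_b² sin²(k₂a) / [4E(E − V_b)] = 1.327, hence T = 0.754.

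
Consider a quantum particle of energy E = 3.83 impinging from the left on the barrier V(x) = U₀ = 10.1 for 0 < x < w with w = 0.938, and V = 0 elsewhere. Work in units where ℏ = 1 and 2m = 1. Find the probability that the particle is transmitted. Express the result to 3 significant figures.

T = 0.0338

Since E < U₀ the interior solution is evanescent with decay constant κ = √(2m(U₀ − E))/ℏ = 2.504.
κw = 2.349, sinh(κw) = 5.188.
Matching ψ, ψ′ at both faces gives T = [1 + U₀² sinh²(κw) / (4E(U₀ − E))]⁻¹ = 1/29.59 = 0.0338.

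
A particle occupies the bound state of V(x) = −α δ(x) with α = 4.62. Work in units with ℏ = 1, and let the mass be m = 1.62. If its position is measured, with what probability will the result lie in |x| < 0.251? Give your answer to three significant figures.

The normalised bound state is ψ = √κ e^{−κ|x|} with κ = mα/ℏ² = 7.484.
P(|x| < d) = ∫_{−d}^{d} κ e^{−2κ|x|} dx = 1 − e^{−2κd} = 1 − e^{−3.757} = 0.9767.

P = 0.977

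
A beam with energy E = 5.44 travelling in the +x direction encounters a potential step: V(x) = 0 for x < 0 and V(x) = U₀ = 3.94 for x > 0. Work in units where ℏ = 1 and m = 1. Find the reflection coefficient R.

R = 0.0970

The wavenumbers are k₁ = √(2mE)/ℏ = 3.298 on the left and k₂ = √(2m(E − U₀))/ℏ = 1.732 on the right.
Matching ψ and ψ′ at x = 0 gives r = (k₁ − k₂)/(k₁ + k₂), so R = r² = 0.09696 and T = 1 − R = 0.9030.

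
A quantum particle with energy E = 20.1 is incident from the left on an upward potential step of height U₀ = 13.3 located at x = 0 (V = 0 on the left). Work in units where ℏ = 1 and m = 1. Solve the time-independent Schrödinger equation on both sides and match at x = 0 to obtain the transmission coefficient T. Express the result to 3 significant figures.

T = 0.930

The wavenumbers are k₁ = √(2mE)/ℏ = 6.340 on the left and k₂ = √(2m(E − U₀))/ℏ = 3.688 on the right.
Continuity of ψ and ψ′ at the step yields the reflection amplitude r = (k₁ − k₂)/(k₁ + k₂) = 0.2645; thus R = |r|² = 0.06996, T = 0.9300.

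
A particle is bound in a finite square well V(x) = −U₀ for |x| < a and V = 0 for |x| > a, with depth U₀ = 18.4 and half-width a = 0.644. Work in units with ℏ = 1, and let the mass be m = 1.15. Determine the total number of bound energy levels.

The dimensionless depth is z₀ = a√(2mU₀)/ℏ = 0.644 × √(42.32) = 4.189.
The even/odd transcendental equations gain one root per π/2 in z₀, giving N = 1 + ⌊2z₀/π⌋ = 1 + ⌊2.667⌋ = 3.

N = 3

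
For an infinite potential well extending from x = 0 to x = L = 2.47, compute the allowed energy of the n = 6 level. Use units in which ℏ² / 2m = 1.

E = 58.2

Requiring ψ(0) = ψ(L) = 0 quantises k = nπ/L, hence E_n = ℏ²k²/2m = n²π²ℏ²/(2mL²).
E_6 = 6² × π² / (2 × 0.5 × 2.47²) = 58.24.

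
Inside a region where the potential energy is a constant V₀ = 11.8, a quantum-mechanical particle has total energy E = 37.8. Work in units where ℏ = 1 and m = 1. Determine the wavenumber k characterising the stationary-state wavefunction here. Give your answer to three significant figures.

k = 7.21

With E > V₀ the solution is oscillatory, ψ ∝ e^{±ikx} with k = √(2m(E − V₀))/ℏ.
k = √(2 × 1 × 26) = 7.211.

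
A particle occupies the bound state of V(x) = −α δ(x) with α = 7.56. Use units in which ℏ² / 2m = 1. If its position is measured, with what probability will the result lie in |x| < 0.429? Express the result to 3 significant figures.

P = 0.961

The normalised bound state is ψ = √κ e^{−κ|x|} with κ = mα/ℏ² = 3.780.
P(|x| < d) = ∫_{−d}^{d} κ e^{−2κ|x|} dx = 1 − e^{−2κd} = 1 − e^{−3.243} = 0.9610.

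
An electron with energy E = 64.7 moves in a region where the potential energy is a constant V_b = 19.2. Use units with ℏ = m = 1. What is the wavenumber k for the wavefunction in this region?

k = 9.54

With E > V_b the solution is oscillatory, ψ ∝ e^{±ikx} with k = √(2m(E − V_b))/ℏ.
k = √(2 × 1 × 45.5) = 9.539.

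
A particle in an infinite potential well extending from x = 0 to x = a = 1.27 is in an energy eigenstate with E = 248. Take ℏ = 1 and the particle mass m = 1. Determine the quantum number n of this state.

From E_n = n²π²ℏ²/(2ma²) invert to n = √(2ma²E)/(πℏ).
n = (1.27/π) × √(2 × 1 × 248) = 9.003 → n = 9.

n = 9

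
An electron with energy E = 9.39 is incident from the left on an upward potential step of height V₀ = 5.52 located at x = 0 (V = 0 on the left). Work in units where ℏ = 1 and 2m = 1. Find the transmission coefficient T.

On each side the TISE gives plane waves with k = √(2m(E − V))/ℏ: k₁ = √(2·½·9.39) = 3.064, k₂ = √(2·½·3.87) = 1.967.
Matching ψ and ψ′ at x = 0 gives r = (k₁ − k₂)/(k₁ + k₂), so R = r² = 0.04754 and T = 1 − R = 0.9525.

T = 0.952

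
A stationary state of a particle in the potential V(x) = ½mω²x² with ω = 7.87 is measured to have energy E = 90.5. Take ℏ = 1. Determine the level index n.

Invert E_n = (n + ½)ℏω: n = E/ℏω − ½ = 10.999, so n = 11.

n = 11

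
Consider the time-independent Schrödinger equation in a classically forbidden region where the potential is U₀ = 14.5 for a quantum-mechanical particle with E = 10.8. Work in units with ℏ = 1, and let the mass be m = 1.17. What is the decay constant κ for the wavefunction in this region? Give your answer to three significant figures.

Since E < U₀ the TISE in this region is ψ'' = κ²ψ with κ = √(2m(U₀ − E))/ℏ.
κ = √(2 × 1.17 × 3.7) = 2.942.

κ = 2.94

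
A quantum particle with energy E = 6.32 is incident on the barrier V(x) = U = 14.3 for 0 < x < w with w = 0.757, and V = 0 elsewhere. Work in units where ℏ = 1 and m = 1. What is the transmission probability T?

T = 0.00928

Since E < U the interior solution is evanescent with decay constant κ = √(2m(U − E))/ℏ = 3.995.
κw = 3.024, sinh(κw) = 10.26.
The exact tunnelling result is T⁻¹ = 1 + U² sinh²(κw) / [4E(U − E)] = 107.8, so T = 0.00928.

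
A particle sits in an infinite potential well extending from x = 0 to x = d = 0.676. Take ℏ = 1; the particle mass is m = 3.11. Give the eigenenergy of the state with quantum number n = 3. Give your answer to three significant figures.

Requiring ψ(0) = ψ(d) = 0 quantises k = nπ/d, hence E_n = ℏ²k²/2m = n²π²ℏ²/(2md²).
E_3 = 3² × π² / (2 × 3.11 × 0.676²) = 31.25.

E = 31.3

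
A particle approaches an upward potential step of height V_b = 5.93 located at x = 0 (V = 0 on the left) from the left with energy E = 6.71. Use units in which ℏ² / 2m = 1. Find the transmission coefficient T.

On each side the TISE gives plane waves with k = √(2m(E − V))/ℏ: k₁ = √(2·½·6.71) = 2.590, k₂ = √(2·½·0.78) = 0.8832.
Continuity of ψ and ψ′ at the step yields the reflection amplitude r = (k₁ − k₂)/(k₁ + k₂) = 0.4915; thus R = |r|² = 0.2416, T = 0.7584.

T = 0.758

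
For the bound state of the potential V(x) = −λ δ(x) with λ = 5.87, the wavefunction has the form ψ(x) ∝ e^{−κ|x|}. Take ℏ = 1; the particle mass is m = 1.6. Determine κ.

κ = 9.39

Integrate −(ℏ²/2m)ψ'' − λδ(x)ψ = Eψ from −ε to +ε: the ψ'' term gives ψ'(0⁺) − ψ'(0⁻) and the δ term gives −(2mλ/ℏ²)ψ(0).
With ψ ∝ e^{−κ|x|} this yields −2κ = −2mλ/ℏ², so κ = mλ/ℏ² = 9.392.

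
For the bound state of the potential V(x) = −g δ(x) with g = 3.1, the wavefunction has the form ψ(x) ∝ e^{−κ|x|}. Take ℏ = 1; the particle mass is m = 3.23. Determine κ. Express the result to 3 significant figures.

Integrating the TISE across x = 0 gives the cusp condition ψ'(0⁺) − ψ'(0⁻) = −(2mg/ℏ²)ψ(0).
With ψ ∝ e^{−κ|x|} this yields −2κ = −2mg/ℏ², so κ = mg/ℏ² = 10.01.

κ = 10.0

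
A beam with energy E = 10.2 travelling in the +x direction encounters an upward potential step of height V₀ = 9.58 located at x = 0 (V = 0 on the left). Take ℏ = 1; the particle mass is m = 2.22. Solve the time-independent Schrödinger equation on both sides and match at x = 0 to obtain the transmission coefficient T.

The wavenumbers are k₁ = √(2mE)/ℏ = 6.730 on the left and k₂ = √(2m(E − V₀))/ℏ = 1.659 on the right.
Matching ψ and ψ′ at x = 0 gives r = (k₁ − k₂)/(k₁ + k₂), so R = r² = 0.3653 and T = 1 − R = 0.6347.

T = 0.635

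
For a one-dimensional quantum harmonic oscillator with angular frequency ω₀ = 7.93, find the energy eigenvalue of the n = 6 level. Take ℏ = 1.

Using E_n = (n + ½)ℏω₀: E_6 = 6.5 × 7.93 = 51.55.

E = 51.5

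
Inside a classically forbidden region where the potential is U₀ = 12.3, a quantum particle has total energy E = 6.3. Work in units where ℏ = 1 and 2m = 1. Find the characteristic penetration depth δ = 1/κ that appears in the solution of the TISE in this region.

δ = 0.408

Since E < U₀ the TISE in this region is ψ'' = κ²ψ with κ = √(2m(U₀ − E))/ℏ.
κ = √(2 × 0.5 × 6) = 2.449. The penetration depth is δ = 1/κ = 0.408.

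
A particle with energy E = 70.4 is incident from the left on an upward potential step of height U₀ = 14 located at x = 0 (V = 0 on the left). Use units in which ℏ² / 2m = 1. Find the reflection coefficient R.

On each side the TISE gives plane waves with k = √(2m(E − V))/ℏ: k₁ = √(2·½·70.4) = 8.390, k₂ = √(2·½·56.4) = 7.510.
Matching ψ and ψ′ at x = 0 gives r = (k₁ − k₂)/(k₁ + k₂), so R = r² = 0.003066 and T = 1 − R = 0.9969.

R = 0.00307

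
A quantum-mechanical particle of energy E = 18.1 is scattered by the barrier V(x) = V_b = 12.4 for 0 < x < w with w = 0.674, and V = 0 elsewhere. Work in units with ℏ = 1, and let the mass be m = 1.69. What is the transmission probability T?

Above the barrier the interior wavenumber is k₂ = √(2m(E − V_b))/ℏ = 4.389, giving phase k₂w = 2.958.
Matching at both interfaces gives T⁻¹ = 1 + V_b² sin²(k₂w) / [4E(E − V_b)] = 1.012, hence T = 0.988.

T = 0.988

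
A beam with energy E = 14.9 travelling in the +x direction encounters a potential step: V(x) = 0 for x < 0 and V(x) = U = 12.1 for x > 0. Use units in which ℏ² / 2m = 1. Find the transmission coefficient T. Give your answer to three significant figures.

On each side the TISE gives plane waves with k = √(2m(E − V))/ℏ: k₁ = √(2·½·14.9) = 3.860, k₂ = √(2·½·2.8) = 1.673.
Continuity of ψ and ψ′ at the step yields the reflection amplitude r = (k₁ − k₂)/(k₁ + k₂) = 0.3952; thus R = |r|² = 0.1562, T = 0.8438.

T = 0.844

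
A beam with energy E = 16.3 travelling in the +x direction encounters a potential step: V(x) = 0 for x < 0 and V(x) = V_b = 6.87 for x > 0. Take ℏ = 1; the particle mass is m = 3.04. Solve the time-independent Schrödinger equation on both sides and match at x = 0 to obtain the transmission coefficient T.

On each side the TISE gives plane waves with k = √(2m(E − V))/ℏ: k₁ = √(2·3.04·16.3) = 9.955, k₂ = √(2·3.04·9.43) = 7.572.
Matching ψ and ψ′ at x = 0 gives r = (k₁ − k₂)/(k₁ + k₂), so R = r² = 0.01849 and T = 1 − R = 0.9815.

T = 0.982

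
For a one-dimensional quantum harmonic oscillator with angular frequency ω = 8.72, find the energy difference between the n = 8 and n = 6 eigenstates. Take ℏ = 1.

E_n = ℏω(n + ½), so ΔE = (8 − 6) ℏω = 2 × 8.72 = 17.44.

ΔE = 17.4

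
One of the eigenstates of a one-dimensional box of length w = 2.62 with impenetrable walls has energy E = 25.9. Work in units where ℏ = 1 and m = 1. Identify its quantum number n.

From E_n = n²π²ℏ²/(2mw²) invert to n = √(2mw²E)/(πℏ).
n = (2.62/π) × √(2 × 1 × 25.9) = 6.002 → n = 6.

n = 6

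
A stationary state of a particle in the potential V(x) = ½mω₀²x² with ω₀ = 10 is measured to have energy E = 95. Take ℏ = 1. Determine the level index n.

Invert E_n = (n + ½)ℏω₀: n = E/ℏω₀ − ½ = 9.000, so n = 9.

n = 9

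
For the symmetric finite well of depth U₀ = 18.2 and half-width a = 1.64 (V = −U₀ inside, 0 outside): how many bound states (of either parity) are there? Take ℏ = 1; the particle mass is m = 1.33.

N = 8

The dimensionless depth is z₀ = a√(2mU₀)/ℏ = 1.64 × √(48.41) = 11.41.
The even/odd transcendental equations gain one root per π/2 in z₀, giving N = 1 + ⌊2z₀/π⌋ = 1 + ⌊7.264⌋ = 8.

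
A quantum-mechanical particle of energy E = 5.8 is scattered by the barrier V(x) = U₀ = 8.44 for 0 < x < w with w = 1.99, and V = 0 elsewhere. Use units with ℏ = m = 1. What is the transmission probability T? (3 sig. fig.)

E < U₀: inside the barrier ψ ∝ e^{±κx} with κ = √(2m(U₀ − E))/ℏ = 2.298.
κw = 4.573, sinh(κw) = 48.40.
Matching ψ, ψ′ at both faces gives T = [1 + U₀² sinh²(κw) / (4E(U₀ − E))]⁻¹ = 1/2725 = 0.000367.

T = 0.000367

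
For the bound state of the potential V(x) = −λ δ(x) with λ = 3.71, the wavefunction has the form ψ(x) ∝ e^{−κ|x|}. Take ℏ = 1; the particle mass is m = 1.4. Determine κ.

κ = 5.19

Integrate −(ℏ²/2m)ψ'' − λδ(x)ψ = Eψ from −ε to +ε: the ψ'' term gives ψ'(0⁺) − ψ'(0⁻) and the δ term gives −(2mλ/ℏ²)ψ(0).
With ψ ∝ e^{−κ|x|} this yields −2κ = −2mλ/ℏ², so κ = mλ/ℏ² = 5.194.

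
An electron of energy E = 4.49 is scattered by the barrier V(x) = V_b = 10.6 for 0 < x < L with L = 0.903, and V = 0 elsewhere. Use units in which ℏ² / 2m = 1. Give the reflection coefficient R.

E < V_b: inside the barrier ψ ∝ e^{±κx} with κ = √(2m(V_b − E))/ℏ = 2.472.
κL = 2.232, sinh(κL) = 4.606.
The exact tunnelling result is T⁻¹ = 1 + V_b² sinh²(κL) / [4E(V_b − E)] = 22.72, so T = 0.0440.
R = 1 − T = 0.956.

R = 0.956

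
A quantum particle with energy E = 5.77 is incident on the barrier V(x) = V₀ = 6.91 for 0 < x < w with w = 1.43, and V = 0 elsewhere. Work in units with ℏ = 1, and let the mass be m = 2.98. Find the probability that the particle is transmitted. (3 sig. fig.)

T = 0.00128

E < V₀: inside the barrier ψ ∝ e^{±κx} with κ = √(2m(V₀ − E))/ℏ = 2.607.
κw = 3.727, sinh(κw) = 20.77.
The exact tunnelling result is T⁻¹ = 1 + V₀² sinh²(κw) / [4E(V₀ − E)] = 784.2, so T = 0.00128.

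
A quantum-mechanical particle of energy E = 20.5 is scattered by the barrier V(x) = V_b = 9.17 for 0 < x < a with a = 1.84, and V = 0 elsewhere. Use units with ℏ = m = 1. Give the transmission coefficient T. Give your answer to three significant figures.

E > V_b: inside the barrier k₂ = √(2m(E − V_b))/ℏ = 4.760, k₂a = 8.759.
Matching at both interfaces gives T⁻¹ = 1 + V_b² sin²(k₂a) / [4E(E − V_b)] = 1.035, hence T = 0.967.

T = 0.967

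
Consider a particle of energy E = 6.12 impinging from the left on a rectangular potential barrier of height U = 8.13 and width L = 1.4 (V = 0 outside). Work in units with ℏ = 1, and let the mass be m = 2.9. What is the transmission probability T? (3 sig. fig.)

E < U: inside the barrier ψ ∝ e^{±κx} with κ = √(2m(U − E))/ℏ = 3.414.
κL = 4.780, sinh(κL) = 59.56.
Matching ψ, ψ′ at both faces gives T = [1 + U² sinh²(κL) / (4E(U − E))]⁻¹ = 1/4766 = 0.000210.

T = 0.000210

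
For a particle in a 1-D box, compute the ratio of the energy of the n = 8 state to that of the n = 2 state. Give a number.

E_n = n²π²ℏ²/(2mL²) so the ratio is n₂²/n₁² = 64/4 = 16.

16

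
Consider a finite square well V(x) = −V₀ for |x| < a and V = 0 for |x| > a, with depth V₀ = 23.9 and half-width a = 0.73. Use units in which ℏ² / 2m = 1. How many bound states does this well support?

Define the well-strength parameter z₀ = (a/ℏ)√(2mV₀) = 0.73 × √(2·0.5·23.9) = 3.569.
A new bound state (alternating even/odd) appears each time z₀ passes a multiple of π/2, so N = ⌊2z₀/π⌋ + 1 = ⌊2.272⌋ + 1 = 3.

N = 3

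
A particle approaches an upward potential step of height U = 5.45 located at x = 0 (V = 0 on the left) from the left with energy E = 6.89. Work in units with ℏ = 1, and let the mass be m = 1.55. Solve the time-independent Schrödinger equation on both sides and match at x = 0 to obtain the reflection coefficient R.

R = 0.139

The wavenumbers are k₁ = √(2mE)/ℏ = 4.622 on the left and k₂ = √(2m(E − U))/ℏ = 2.113 on the right.
Continuity of ψ and ψ′ at the step yields the reflection amplitude r = (k₁ − k₂)/(k₁ + k₂) = 0.3725; thus R = |r|² = 0.1388, T = 0.8612.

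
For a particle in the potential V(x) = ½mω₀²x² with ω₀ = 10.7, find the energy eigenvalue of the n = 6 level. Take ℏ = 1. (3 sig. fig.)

The oscillator eigenvalues are E_n = ℏω₀(n + ½), so E_6 = 10.7 × 6.5 = 69.55.

E = 69.6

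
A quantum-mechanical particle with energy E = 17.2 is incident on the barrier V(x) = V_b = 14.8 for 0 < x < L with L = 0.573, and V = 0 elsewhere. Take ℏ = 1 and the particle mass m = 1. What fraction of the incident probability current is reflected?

R = 0.545

Above the barrier the interior wavenumber is k₂ = √(2m(E − V_b))/ℏ = 2.191, giving phase k₂L = 1.255.
T = [1 + V_b² sin²(k₂L) / (4E(E − V_b))]⁻¹ = 1/2.199 = 0.455.
R = 1 − T = 0.545.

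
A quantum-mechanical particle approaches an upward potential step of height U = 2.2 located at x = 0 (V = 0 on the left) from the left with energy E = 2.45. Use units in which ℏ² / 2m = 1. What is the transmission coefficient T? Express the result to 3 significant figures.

T = 0.734

The wavenumbers are k₁ = √(2mE)/ℏ = 1.565 on the left and k₂ = √(2m(E − U))/ℏ = 0.5000 on the right.
Matching ψ and ψ′ at x = 0 gives r = (k₁ − k₂)/(k₁ + k₂), so R = r² = 0.2660 and T = 1 − R = 0.7340.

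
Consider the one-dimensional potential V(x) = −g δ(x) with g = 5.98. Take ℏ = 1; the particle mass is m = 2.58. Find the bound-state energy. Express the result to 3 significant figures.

The bound state is ψ(x) = √κ e^{−κ|x|}. The derivative jump ψ'(0⁺) − ψ'(0⁻) = −(2mg/ℏ²)ψ(0) fixes κ = mg/ℏ² = 15.43.
Then E = −ℏ²κ²/(2m) = −mg²/(2ℏ²) = -46.13.

E = -46.1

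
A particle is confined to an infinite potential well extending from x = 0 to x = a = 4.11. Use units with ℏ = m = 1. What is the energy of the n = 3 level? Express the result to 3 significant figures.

E = 2.63

Requiring ψ(0) = ψ(a) = 0 quantises k = nπ/a, hence E_n = ℏ²k²/2m = n²π²ℏ²/(2ma²).
E_3 = 3² × π² / (2 × 1 × 4.11²) = 2.629.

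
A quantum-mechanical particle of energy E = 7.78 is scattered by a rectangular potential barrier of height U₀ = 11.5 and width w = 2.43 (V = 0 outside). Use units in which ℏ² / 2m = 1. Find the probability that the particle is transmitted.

Since E < U₀ the interior solution is evanescent with decay constant κ = √(2m(U₀ − E))/ℏ = 1.929.
κw = 4.687, sinh(κw) = 54.25.
Matching ψ, ψ′ at both faces gives T = [1 + U₀² sinh²(κw) / (4E(U₀ − E))]⁻¹ = 1/3363 = 0.000297.

T = 0.000297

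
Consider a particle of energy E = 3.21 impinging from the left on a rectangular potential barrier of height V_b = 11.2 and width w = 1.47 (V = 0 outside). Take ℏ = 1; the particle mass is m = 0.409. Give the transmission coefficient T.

T = 0.00178

E < V_b: inside the barrier ψ ∝ e^{±κx} with κ = √(2m(V_b − E))/ℏ = 2.557.
κw = 3.758, sinh(κw) = 21.42.
The exact tunnelling result is T⁻¹ = 1 + V_b² sinh²(κw) / [4E(V_b − E)] = 562.1, so T = 0.00178.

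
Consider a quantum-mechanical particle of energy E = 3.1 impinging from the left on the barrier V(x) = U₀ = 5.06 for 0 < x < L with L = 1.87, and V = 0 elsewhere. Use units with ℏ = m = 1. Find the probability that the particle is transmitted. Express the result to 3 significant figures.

T = 0.00231

E < U₀: inside the barrier ψ ∝ e^{±κx} with κ = √(2m(U₀ − E))/ℏ = 1.980.
κL = 3.702, sinh(κL) = 20.26.
The exact tunnelling result is T⁻¹ = 1 + U₀² sinh²(κL) / [4E(U₀ − E)] = 433.4, so T = 0.00231.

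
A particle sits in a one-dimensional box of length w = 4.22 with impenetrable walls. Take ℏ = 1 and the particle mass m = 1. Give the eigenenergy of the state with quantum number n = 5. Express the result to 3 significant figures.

E = 6.93

The infinite-well eigenfunctions ψ_n = √(2/w) sin(nπx/w) vanish at both walls, giving E_n = n²π²ℏ²/(2mw²).
E_5 = 5² × π² / (2 × 1 × 4.22²) = 6.928.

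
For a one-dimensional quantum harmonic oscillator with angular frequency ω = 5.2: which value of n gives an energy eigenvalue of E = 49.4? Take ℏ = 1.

n = 9

E_n = ℏω(n + ½) ⇒ n = E/(ℏω) − ½ = 49.4/5.2 − 0.5 = 9.000 → n = 9.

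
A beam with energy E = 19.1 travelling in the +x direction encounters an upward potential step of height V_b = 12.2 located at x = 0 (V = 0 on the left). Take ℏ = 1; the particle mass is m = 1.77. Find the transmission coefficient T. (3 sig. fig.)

The wavenumbers are k₁ = √(2mE)/ℏ = 8.223 on the left and k₂ = √(2m(E − V_b))/ℏ = 4.942 on the right.
Matching ψ and ψ′ at x = 0 gives r = (k₁ − k₂)/(k₁ + k₂), so R = r² = 0.06209 and T = 1 − R = 0.9379.

T = 0.938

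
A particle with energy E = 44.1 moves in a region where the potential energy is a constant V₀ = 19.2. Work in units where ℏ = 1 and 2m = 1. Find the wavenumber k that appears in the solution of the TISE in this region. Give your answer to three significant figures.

k = 4.99

With E > V₀ the solution is oscillatory, ψ ∝ e^{±ikx} with k = √(2m(E − V₀))/ℏ.
k = √(2 × 0.5 × 24.9) = 4.990.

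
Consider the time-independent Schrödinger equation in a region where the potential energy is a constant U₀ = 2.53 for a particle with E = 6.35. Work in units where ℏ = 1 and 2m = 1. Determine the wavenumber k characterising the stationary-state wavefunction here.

k = 1.95

With E > U₀ the solution is oscillatory, ψ ∝ e^{±ikx} with k = √(2m(E − U₀))/ℏ.
k = √(2 × 0.5 × 3.82) = 1.954.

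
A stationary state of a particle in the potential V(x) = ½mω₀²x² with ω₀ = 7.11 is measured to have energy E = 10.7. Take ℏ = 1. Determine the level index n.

E_n = ℏω₀(n + ½) ⇒ n = E/(ℏω₀) − ½ = 10.7/7.11 − 0.5 = 1.005 → n = 1.

n = 1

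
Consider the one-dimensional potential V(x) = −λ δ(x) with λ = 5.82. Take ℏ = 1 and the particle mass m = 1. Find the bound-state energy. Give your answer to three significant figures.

E = -16.9

The bound state is ψ(x) = √κ e^{−κ|x|}. The derivative jump ψ'(0⁺) − ψ'(0⁻) = −(2mλ/ℏ²)ψ(0) fixes κ = mλ/ℏ² = 5.820.
Then E = −ℏ²κ²/(2m) = −mλ²/(2ℏ²) = -16.94.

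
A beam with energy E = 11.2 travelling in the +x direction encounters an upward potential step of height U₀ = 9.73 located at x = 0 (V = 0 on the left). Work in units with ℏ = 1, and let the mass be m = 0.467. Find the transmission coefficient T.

T = 0.781

The wavenumbers are k₁ = √(2mE)/ℏ = 3.234 on the left and k₂ = √(2m(E − U₀))/ℏ = 1.172 on the right.
Continuity of ψ and ψ′ at the step yields the reflection amplitude r = (k₁ − k₂)/(k₁ + k₂) = 0.4681; thus R = |r|² = 0.2191, T = 0.7809.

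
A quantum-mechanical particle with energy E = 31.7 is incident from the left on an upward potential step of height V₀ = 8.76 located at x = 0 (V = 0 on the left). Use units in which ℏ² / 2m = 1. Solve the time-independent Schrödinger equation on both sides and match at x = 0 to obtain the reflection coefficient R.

R = 0.00651

On each side the TISE gives plane waves with k = √(2m(E − V))/ℏ: k₁ = √(2·½·31.7) = 5.630, k₂ = √(2·½·22.94) = 4.790.
Matching ψ and ψ′ at x = 0 gives r = (k₁ − k₂)/(k₁ + k₂), so R = r² = 0.006510 and T = 1 − R = 0.9935.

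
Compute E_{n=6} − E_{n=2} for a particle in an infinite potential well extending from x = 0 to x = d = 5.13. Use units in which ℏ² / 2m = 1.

E_n = n²π²ℏ²/(2md²), so ΔE = (6² − 2²) π²ℏ²/(2md²).
ΔE = 32 × π² / (2 × 0.5 × 5.13²) = 12.00.

ΔE = 12.0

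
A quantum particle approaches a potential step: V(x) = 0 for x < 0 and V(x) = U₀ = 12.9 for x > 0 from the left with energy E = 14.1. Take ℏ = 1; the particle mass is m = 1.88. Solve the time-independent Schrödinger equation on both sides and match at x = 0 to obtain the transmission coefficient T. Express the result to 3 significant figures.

T = 0.699

On each side the TISE gives plane waves with k = √(2m(E − V))/ℏ: k₁ = √(2·1.88·14.1) = 7.281, k₂ = √(2·1.88·1.2) = 2.124.
Matching ψ and ψ′ at x = 0 gives r = (k₁ − k₂)/(k₁ + k₂), so R = r² = 0.3006 and T = 1 − R = 0.6994.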